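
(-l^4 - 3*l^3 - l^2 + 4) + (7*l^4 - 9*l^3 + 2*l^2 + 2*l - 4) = 6*l^4 - 12*l^3 + l^2 + 2*l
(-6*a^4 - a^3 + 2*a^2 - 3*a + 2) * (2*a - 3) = -12*a^5 + 16*a^4 + 7*a^3 - 12*a^2 + 13*a - 6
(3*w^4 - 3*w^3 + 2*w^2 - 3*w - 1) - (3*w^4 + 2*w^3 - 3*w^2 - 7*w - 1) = -5*w^3 + 5*w^2 + 4*w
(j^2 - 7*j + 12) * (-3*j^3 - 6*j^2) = -3*j^5 + 15*j^4 + 6*j^3 - 72*j^2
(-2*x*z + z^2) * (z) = -2*x*z^2 + z^3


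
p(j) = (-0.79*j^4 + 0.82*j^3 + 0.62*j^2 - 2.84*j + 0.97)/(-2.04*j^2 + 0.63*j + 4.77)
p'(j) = (4.08*j - 0.63)*(-0.79*j^4 + 0.82*j^3 + 0.62*j^2 - 2.84*j + 0.97)/(-2.04*j^2 + 0.63*j + 4.77)^2 + (-3.16*j^3 + 2.46*j^2 + 1.24*j - 2.84)/(-2.04*j^2 + 0.63*j + 4.77) = (3.2232*j^5 - 3.1659*j^4 - 14.04*j^3 + 6.3312*j^2 + 9.8724*j - 14.1579)/(4.1616*j^4 - 2.5704*j^3 - 19.0647*j^2 + 6.0102*j + 22.7529)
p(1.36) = -1.29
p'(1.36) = -5.87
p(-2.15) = 2.51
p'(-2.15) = -2.28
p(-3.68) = 6.59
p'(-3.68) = -3.19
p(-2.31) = 2.87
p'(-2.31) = -2.31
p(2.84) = 3.51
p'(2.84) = 1.36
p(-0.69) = 0.83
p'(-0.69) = -1.29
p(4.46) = 7.25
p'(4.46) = 3.07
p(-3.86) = 7.18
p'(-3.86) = -3.32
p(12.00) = 52.97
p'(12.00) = 9.00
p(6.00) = 12.95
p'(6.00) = 4.32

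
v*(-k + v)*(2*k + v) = -2*k^2*v + k*v^2 + v^3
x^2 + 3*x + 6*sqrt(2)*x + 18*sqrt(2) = (x + 3)*(x + 6*sqrt(2))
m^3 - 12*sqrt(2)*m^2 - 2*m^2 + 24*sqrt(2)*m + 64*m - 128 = (m - 2)*(m - 8*sqrt(2))*(m - 4*sqrt(2))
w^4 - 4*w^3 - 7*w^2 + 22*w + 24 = (w - 4)*(w - 3)*(w + 1)*(w + 2)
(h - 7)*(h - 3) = h^2 - 10*h + 21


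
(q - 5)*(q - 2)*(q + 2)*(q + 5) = q^4 - 29*q^2 + 100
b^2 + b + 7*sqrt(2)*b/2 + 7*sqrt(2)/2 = (b + 1)*(b + 7*sqrt(2)/2)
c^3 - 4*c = c*(c - 2)*(c + 2)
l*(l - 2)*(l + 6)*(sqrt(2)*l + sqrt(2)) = sqrt(2)*l^4 + 5*sqrt(2)*l^3 - 8*sqrt(2)*l^2 - 12*sqrt(2)*l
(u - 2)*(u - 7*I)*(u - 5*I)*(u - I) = u^4 - 2*u^3 - 13*I*u^3 - 47*u^2 + 26*I*u^2 + 94*u + 35*I*u - 70*I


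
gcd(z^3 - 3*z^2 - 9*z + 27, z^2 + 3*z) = z + 3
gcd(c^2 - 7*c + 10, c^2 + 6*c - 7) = 1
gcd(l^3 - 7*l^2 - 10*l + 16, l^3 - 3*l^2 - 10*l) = l + 2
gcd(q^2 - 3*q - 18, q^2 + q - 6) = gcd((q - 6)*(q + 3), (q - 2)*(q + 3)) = q + 3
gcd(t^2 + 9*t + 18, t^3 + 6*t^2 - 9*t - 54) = t^2 + 9*t + 18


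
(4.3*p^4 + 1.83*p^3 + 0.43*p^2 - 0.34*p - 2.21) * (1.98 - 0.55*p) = -2.365*p^5 + 7.5075*p^4 + 3.3869*p^3 + 1.0384*p^2 + 0.5423*p - 4.3758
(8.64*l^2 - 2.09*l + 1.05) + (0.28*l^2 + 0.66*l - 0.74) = 8.92*l^2 - 1.43*l + 0.31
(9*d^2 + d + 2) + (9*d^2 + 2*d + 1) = 18*d^2 + 3*d + 3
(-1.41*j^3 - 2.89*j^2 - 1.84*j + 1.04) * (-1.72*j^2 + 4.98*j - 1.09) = 2.4252*j^5 - 2.051*j^4 - 9.6905*j^3 - 7.8019*j^2 + 7.1848*j - 1.1336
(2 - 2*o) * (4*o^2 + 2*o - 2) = -8*o^3 + 4*o^2 + 8*o - 4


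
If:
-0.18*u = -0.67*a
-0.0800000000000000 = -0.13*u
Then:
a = 0.17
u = 0.62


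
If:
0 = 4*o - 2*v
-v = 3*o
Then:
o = 0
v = 0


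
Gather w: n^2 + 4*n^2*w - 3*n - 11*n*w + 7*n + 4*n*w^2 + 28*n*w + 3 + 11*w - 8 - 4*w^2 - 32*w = n^2 + 4*n + w^2*(4*n - 4) + w*(4*n^2 + 17*n - 21) - 5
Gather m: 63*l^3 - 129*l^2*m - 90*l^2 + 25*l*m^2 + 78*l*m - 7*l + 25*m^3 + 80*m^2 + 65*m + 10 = 63*l^3 - 90*l^2 - 7*l + 25*m^3 + m^2*(25*l + 80) + m*(-129*l^2 + 78*l + 65) + 10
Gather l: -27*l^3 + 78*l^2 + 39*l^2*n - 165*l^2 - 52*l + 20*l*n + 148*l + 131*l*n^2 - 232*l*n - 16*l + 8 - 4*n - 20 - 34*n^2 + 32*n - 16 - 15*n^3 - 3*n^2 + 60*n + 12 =-27*l^3 + l^2*(39*n - 87) + l*(131*n^2 - 212*n + 80) - 15*n^3 - 37*n^2 + 88*n - 16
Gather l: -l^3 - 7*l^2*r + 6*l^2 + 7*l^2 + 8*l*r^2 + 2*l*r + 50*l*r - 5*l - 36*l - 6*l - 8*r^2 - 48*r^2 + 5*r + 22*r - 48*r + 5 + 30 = -l^3 + l^2*(13 - 7*r) + l*(8*r^2 + 52*r - 47) - 56*r^2 - 21*r + 35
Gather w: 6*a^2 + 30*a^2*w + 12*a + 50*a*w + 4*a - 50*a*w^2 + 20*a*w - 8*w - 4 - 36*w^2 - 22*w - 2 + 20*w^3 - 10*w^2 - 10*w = 6*a^2 + 16*a + 20*w^3 + w^2*(-50*a - 46) + w*(30*a^2 + 70*a - 40) - 6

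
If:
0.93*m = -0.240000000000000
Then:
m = -0.26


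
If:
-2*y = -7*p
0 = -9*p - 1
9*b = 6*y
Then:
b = -7/27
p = -1/9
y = -7/18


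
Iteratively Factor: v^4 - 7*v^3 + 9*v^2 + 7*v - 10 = (v + 1)*(v^3 - 8*v^2 + 17*v - 10) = (v - 1)*(v + 1)*(v^2 - 7*v + 10) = (v - 5)*(v - 1)*(v + 1)*(v - 2)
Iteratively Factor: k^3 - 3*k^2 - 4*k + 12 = (k - 3)*(k^2 - 4) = (k - 3)*(k - 2)*(k + 2)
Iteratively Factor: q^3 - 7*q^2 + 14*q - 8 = (q - 4)*(q^2 - 3*q + 2) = (q - 4)*(q - 2)*(q - 1)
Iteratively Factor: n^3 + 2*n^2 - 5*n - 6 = (n + 1)*(n^2 + n - 6) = (n - 2)*(n + 1)*(n + 3)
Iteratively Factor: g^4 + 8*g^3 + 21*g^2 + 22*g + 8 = (g + 4)*(g^3 + 4*g^2 + 5*g + 2) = (g + 1)*(g + 4)*(g^2 + 3*g + 2) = (g + 1)^2*(g + 4)*(g + 2)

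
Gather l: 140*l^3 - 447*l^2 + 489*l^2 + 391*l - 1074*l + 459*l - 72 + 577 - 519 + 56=140*l^3 + 42*l^2 - 224*l + 42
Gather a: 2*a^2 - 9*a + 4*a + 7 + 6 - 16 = 2*a^2 - 5*a - 3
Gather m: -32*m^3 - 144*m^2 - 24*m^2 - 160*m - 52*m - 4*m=-32*m^3 - 168*m^2 - 216*m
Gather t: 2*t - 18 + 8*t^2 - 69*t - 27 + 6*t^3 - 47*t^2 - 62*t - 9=6*t^3 - 39*t^2 - 129*t - 54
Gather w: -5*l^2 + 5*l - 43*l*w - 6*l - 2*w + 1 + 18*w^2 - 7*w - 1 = -5*l^2 - l + 18*w^2 + w*(-43*l - 9)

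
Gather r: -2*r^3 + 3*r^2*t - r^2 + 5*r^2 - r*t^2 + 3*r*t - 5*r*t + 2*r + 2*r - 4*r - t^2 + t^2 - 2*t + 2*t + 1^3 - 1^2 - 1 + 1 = -2*r^3 + r^2*(3*t + 4) + r*(-t^2 - 2*t)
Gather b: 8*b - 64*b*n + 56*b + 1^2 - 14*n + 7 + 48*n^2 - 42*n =b*(64 - 64*n) + 48*n^2 - 56*n + 8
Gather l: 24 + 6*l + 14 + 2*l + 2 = 8*l + 40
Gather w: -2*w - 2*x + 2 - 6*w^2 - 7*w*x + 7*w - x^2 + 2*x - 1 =-6*w^2 + w*(5 - 7*x) - x^2 + 1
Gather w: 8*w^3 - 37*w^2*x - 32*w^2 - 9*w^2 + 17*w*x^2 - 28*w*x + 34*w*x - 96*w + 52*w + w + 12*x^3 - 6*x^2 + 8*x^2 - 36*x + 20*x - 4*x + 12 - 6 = 8*w^3 + w^2*(-37*x - 41) + w*(17*x^2 + 6*x - 43) + 12*x^3 + 2*x^2 - 20*x + 6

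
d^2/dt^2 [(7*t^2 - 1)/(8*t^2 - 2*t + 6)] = 2*(14*t^3 - 150*t^2 + 6*t + 37)/(64*t^6 - 48*t^5 + 156*t^4 - 73*t^3 + 117*t^2 - 27*t + 27)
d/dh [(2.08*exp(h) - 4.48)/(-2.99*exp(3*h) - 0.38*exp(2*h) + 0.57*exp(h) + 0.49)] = (12.4384*exp(3*h) - 39.3952*exp(2*h) - 3.4048*exp(h) + 3.5728)*exp(h)/(8.9401*exp(6*h) + 2.2724*exp(5*h) - 3.2642*exp(4*h) - 3.3634*exp(3*h) - 0.0475000000000001*exp(2*h) + 0.5586*exp(h) + 0.2401)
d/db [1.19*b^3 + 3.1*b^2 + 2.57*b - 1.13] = 3.57*b^2 + 6.2*b + 2.57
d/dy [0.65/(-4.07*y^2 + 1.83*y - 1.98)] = (5.291*y - 1.1895)/(4.07*y^2 - 1.83*y + 1.98)^2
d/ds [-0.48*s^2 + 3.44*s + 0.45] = 3.44 - 0.96*s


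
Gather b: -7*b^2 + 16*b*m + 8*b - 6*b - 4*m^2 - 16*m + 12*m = -7*b^2 + b*(16*m + 2) - 4*m^2 - 4*m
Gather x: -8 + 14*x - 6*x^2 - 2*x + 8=-6*x^2 + 12*x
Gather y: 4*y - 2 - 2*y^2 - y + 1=-2*y^2 + 3*y - 1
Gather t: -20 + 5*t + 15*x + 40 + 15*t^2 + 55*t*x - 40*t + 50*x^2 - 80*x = 15*t^2 + t*(55*x - 35) + 50*x^2 - 65*x + 20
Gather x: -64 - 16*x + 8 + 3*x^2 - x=3*x^2 - 17*x - 56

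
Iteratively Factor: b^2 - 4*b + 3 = (b - 1)*(b - 3)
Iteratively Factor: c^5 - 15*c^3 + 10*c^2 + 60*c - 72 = (c - 2)*(c^4 + 2*c^3 - 11*c^2 - 12*c + 36) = (c - 2)*(c + 3)*(c^3 - c^2 - 8*c + 12) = (c - 2)^2*(c + 3)*(c^2 + c - 6) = (c - 2)^3*(c + 3)*(c + 3)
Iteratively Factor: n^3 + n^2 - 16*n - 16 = (n + 1)*(n^2 - 16) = (n + 1)*(n + 4)*(n - 4)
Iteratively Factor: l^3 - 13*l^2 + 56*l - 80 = (l - 5)*(l^2 - 8*l + 16) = (l - 5)*(l - 4)*(l - 4)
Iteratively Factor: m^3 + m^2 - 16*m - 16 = (m + 1)*(m^2 - 16) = (m - 4)*(m + 1)*(m + 4)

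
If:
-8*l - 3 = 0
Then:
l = -3/8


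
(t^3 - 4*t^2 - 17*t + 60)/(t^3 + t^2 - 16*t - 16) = (t^2 - 8*t + 15)/(t^2 - 3*t - 4)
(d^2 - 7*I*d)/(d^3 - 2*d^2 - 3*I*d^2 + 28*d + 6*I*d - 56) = d/(d^2 + d*(-2 + 4*I) - 8*I)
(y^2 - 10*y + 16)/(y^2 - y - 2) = (y - 8)/(y + 1)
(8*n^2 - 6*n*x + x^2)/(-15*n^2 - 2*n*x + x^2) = (-8*n^2 + 6*n*x - x^2)/(15*n^2 + 2*n*x - x^2)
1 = 1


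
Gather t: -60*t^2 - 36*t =-60*t^2 - 36*t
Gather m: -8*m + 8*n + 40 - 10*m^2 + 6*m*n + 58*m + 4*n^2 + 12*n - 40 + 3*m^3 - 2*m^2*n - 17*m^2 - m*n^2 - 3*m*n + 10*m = 3*m^3 + m^2*(-2*n - 27) + m*(-n^2 + 3*n + 60) + 4*n^2 + 20*n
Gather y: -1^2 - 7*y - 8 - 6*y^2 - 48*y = -6*y^2 - 55*y - 9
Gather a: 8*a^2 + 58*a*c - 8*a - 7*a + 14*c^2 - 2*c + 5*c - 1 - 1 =8*a^2 + a*(58*c - 15) + 14*c^2 + 3*c - 2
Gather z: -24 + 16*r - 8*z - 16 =16*r - 8*z - 40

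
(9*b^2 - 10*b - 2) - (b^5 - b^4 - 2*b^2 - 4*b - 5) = -b^5 + b^4 + 11*b^2 - 6*b + 3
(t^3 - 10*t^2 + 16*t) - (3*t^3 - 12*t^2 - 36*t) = -2*t^3 + 2*t^2 + 52*t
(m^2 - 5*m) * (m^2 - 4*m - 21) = m^4 - 9*m^3 - m^2 + 105*m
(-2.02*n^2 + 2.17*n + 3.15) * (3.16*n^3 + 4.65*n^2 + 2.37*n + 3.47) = -6.3832*n^5 - 2.5358*n^4 + 15.2571*n^3 + 12.781*n^2 + 14.9954*n + 10.9305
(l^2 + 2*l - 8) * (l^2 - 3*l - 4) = l^4 - l^3 - 18*l^2 + 16*l + 32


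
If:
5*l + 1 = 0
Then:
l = -1/5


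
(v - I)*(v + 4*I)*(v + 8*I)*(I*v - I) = I*v^4 - 11*v^3 - I*v^3 + 11*v^2 - 20*I*v^2 - 32*v + 20*I*v + 32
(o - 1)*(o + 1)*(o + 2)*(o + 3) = o^4 + 5*o^3 + 5*o^2 - 5*o - 6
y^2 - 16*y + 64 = (y - 8)^2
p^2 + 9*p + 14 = (p + 2)*(p + 7)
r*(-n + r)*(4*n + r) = -4*n^2*r + 3*n*r^2 + r^3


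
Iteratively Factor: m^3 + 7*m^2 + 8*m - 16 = (m + 4)*(m^2 + 3*m - 4) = (m - 1)*(m + 4)*(m + 4)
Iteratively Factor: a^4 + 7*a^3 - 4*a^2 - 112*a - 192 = (a - 4)*(a^3 + 11*a^2 + 40*a + 48) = (a - 4)*(a + 4)*(a^2 + 7*a + 12) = (a - 4)*(a + 4)^2*(a + 3)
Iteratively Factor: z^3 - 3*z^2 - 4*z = (z)*(z^2 - 3*z - 4) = z*(z + 1)*(z - 4)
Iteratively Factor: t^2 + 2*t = (t)*(t + 2)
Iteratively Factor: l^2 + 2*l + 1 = (l + 1)*(l + 1)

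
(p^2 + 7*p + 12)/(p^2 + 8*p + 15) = (p + 4)/(p + 5)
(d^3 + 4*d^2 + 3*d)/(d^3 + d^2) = (d + 3)/d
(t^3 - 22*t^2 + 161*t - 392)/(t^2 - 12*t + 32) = (t^2 - 14*t + 49)/(t - 4)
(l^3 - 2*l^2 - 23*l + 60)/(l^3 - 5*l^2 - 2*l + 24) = (l + 5)/(l + 2)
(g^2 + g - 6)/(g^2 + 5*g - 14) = (g + 3)/(g + 7)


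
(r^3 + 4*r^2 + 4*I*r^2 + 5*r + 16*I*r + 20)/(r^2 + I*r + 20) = (r^2 + r*(4 - I) - 4*I)/(r - 4*I)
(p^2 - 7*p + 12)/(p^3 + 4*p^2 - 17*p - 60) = (p - 3)/(p^2 + 8*p + 15)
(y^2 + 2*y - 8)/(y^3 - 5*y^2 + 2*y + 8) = (y + 4)/(y^2 - 3*y - 4)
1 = 1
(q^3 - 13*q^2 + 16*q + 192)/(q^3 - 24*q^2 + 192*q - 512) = (q + 3)/(q - 8)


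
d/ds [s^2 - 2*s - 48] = 2*s - 2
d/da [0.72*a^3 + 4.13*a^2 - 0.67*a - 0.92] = 2.16*a^2 + 8.26*a - 0.67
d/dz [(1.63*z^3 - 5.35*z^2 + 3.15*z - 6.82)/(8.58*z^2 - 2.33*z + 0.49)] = (13.9854*z^4 - 7.5958*z^3 - 12.1654*z^2 + 111.7882*z - 14.3471)/(73.6164*z^4 - 39.9828*z^3 + 13.8373*z^2 - 2.2834*z + 0.2401)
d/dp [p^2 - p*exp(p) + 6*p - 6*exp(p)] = -p*exp(p) + 2*p - 7*exp(p) + 6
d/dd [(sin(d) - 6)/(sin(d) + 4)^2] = (16 - sin(d))*cos(d)/(sin(d) + 4)^3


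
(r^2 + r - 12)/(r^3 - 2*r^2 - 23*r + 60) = (r + 4)/(r^2 + r - 20)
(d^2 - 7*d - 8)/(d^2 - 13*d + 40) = (d + 1)/(d - 5)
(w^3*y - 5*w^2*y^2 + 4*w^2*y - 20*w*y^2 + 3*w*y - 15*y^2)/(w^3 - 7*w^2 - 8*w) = y*(w^2 - 5*w*y + 3*w - 15*y)/(w*(w - 8))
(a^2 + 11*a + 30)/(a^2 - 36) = (a + 5)/(a - 6)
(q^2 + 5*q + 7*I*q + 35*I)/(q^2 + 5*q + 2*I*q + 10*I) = (q + 7*I)/(q + 2*I)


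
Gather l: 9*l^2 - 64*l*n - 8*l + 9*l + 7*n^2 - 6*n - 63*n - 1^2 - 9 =9*l^2 + l*(1 - 64*n) + 7*n^2 - 69*n - 10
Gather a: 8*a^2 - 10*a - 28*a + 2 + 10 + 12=8*a^2 - 38*a + 24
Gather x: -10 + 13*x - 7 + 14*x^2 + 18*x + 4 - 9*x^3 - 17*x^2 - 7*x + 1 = -9*x^3 - 3*x^2 + 24*x - 12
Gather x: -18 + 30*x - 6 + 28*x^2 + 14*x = 28*x^2 + 44*x - 24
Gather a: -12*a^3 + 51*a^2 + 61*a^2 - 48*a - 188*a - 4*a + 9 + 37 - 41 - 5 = -12*a^3 + 112*a^2 - 240*a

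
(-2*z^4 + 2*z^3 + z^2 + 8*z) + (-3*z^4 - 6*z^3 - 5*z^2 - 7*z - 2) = -5*z^4 - 4*z^3 - 4*z^2 + z - 2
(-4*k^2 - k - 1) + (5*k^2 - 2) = k^2 - k - 3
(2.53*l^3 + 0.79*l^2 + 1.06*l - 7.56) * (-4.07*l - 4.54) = -10.2971*l^4 - 14.7015*l^3 - 7.9008*l^2 + 25.9568*l + 34.3224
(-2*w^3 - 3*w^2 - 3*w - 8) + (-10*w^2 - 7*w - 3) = -2*w^3 - 13*w^2 - 10*w - 11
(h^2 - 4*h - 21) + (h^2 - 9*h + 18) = 2*h^2 - 13*h - 3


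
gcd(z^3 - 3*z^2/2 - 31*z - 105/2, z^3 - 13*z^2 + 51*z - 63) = z - 7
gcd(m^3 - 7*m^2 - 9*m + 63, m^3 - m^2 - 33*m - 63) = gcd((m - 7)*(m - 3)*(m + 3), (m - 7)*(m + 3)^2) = m^2 - 4*m - 21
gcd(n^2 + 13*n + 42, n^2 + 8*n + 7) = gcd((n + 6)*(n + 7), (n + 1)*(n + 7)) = n + 7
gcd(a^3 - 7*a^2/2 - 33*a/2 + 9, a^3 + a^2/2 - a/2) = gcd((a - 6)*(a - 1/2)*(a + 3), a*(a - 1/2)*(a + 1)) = a - 1/2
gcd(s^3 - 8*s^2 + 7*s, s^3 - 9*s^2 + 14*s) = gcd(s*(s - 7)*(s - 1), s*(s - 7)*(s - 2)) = s^2 - 7*s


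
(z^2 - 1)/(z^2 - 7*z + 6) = (z + 1)/(z - 6)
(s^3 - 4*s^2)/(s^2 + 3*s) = s*(s - 4)/(s + 3)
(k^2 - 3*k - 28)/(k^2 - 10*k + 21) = (k + 4)/(k - 3)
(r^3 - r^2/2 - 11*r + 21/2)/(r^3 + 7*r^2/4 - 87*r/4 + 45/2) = 2*(2*r^2 + 5*r - 7)/(4*r^2 + 19*r - 30)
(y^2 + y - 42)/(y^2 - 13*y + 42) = (y + 7)/(y - 7)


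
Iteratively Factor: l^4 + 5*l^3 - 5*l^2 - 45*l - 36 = (l - 3)*(l^3 + 8*l^2 + 19*l + 12) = (l - 3)*(l + 3)*(l^2 + 5*l + 4) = (l - 3)*(l + 3)*(l + 4)*(l + 1)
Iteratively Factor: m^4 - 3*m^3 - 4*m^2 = (m - 4)*(m^3 + m^2) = (m - 4)*(m + 1)*(m^2) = m*(m - 4)*(m + 1)*(m)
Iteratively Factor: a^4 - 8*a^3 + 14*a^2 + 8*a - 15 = (a - 1)*(a^3 - 7*a^2 + 7*a + 15) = (a - 5)*(a - 1)*(a^2 - 2*a - 3) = (a - 5)*(a - 1)*(a + 1)*(a - 3)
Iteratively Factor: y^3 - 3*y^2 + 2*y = (y)*(y^2 - 3*y + 2) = y*(y - 1)*(y - 2)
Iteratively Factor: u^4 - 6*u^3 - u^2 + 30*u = (u + 2)*(u^3 - 8*u^2 + 15*u) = (u - 5)*(u + 2)*(u^2 - 3*u) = (u - 5)*(u - 3)*(u + 2)*(u)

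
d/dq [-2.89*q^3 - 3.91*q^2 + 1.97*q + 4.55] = -8.67*q^2 - 7.82*q + 1.97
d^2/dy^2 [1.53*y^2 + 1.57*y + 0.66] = 3.06000000000000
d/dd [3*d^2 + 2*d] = 6*d + 2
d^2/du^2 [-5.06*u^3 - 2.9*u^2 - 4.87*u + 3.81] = -30.36*u - 5.8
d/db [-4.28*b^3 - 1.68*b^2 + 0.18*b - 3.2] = -12.84*b^2 - 3.36*b + 0.18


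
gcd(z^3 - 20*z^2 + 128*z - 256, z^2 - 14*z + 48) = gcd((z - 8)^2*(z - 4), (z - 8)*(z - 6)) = z - 8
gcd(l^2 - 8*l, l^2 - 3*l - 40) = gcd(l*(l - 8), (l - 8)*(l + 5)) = l - 8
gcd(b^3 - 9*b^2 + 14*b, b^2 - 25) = 1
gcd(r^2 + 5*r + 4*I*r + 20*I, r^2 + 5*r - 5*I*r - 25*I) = r + 5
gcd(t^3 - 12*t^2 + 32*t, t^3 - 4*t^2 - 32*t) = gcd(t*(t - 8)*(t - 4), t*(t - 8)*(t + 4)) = t^2 - 8*t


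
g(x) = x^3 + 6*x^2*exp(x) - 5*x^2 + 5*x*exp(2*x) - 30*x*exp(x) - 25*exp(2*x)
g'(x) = 6*x^2*exp(x) + 3*x^2 + 10*x*exp(2*x) - 18*x*exp(x) - 10*x - 45*exp(2*x) - 30*exp(x)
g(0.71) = -128.08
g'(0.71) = -243.25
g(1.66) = -646.09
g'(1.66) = -1021.86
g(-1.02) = 3.11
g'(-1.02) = 4.20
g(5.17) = 27236.34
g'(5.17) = 213930.87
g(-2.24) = -26.38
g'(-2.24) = 40.99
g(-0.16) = -14.65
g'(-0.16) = -55.14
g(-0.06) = -20.74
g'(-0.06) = -67.05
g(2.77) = -3448.24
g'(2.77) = -4950.37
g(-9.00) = -1133.91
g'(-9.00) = 333.08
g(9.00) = 1314949972.87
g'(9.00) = 2957081070.85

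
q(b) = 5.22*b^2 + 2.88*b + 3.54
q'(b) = 10.44*b + 2.88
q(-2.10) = 20.51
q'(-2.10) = -19.04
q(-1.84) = 15.91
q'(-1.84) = -16.33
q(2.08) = 32.11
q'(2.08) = 24.60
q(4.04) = 100.37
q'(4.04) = 45.06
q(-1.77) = 14.80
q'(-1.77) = -15.60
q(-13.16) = 869.67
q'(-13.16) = -134.51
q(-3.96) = 73.99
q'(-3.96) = -38.46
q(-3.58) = 60.13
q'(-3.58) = -34.50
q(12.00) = 789.78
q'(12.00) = 128.16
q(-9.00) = 400.44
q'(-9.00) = -91.08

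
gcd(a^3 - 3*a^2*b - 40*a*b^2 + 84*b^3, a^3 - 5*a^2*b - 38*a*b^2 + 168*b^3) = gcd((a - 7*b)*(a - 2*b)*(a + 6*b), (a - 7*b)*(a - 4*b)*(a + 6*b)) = a^2 - a*b - 42*b^2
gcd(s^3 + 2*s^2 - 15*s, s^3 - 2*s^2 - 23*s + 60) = s^2 + 2*s - 15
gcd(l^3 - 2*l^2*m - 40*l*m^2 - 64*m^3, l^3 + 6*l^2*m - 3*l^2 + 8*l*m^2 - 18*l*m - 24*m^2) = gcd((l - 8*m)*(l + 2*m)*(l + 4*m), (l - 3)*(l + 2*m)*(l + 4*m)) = l^2 + 6*l*m + 8*m^2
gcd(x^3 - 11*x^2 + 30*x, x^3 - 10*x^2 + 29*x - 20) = x - 5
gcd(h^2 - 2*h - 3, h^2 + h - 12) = h - 3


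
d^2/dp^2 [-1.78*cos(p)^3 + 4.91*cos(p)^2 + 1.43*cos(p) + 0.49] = -0.0949999999999998*cos(p) - 9.82*cos(2*p) + 4.005*cos(3*p)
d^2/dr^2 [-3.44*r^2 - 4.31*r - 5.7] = -6.88000000000000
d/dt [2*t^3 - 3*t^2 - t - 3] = 6*t^2 - 6*t - 1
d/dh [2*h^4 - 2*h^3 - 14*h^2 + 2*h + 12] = 8*h^3 - 6*h^2 - 28*h + 2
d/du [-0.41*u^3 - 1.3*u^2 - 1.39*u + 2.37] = -1.23*u^2 - 2.6*u - 1.39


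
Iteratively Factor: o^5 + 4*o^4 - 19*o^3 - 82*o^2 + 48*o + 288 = (o + 3)*(o^4 + o^3 - 22*o^2 - 16*o + 96) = (o + 3)*(o + 4)*(o^3 - 3*o^2 - 10*o + 24) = (o - 4)*(o + 3)*(o + 4)*(o^2 + o - 6) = (o - 4)*(o + 3)^2*(o + 4)*(o - 2)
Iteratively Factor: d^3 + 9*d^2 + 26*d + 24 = (d + 4)*(d^2 + 5*d + 6) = (d + 2)*(d + 4)*(d + 3)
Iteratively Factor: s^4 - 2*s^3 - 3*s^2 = (s)*(s^3 - 2*s^2 - 3*s) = s*(s - 3)*(s^2 + s) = s*(s - 3)*(s + 1)*(s)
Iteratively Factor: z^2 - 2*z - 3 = (z + 1)*(z - 3)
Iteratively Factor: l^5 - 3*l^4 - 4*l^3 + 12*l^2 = (l - 3)*(l^4 - 4*l^2) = l*(l - 3)*(l^3 - 4*l) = l*(l - 3)*(l + 2)*(l^2 - 2*l) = l*(l - 3)*(l - 2)*(l + 2)*(l)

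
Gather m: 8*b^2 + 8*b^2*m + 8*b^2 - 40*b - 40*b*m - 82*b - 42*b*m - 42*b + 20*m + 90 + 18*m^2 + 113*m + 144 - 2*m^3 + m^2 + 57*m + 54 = 16*b^2 - 164*b - 2*m^3 + 19*m^2 + m*(8*b^2 - 82*b + 190) + 288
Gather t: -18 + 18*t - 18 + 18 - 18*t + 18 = 0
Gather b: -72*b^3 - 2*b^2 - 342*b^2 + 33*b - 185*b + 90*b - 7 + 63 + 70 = -72*b^3 - 344*b^2 - 62*b + 126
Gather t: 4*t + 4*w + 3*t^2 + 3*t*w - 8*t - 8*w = 3*t^2 + t*(3*w - 4) - 4*w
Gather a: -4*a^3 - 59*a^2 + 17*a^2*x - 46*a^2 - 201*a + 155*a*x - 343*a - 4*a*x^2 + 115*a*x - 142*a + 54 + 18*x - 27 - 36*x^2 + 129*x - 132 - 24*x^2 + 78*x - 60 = -4*a^3 + a^2*(17*x - 105) + a*(-4*x^2 + 270*x - 686) - 60*x^2 + 225*x - 165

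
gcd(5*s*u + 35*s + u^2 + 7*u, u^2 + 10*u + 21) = u + 7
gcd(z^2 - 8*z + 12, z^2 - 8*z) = 1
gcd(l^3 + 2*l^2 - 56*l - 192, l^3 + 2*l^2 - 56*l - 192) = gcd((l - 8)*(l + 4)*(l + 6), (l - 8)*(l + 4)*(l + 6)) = l^3 + 2*l^2 - 56*l - 192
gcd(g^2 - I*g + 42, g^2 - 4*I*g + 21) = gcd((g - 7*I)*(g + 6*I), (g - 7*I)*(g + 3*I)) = g - 7*I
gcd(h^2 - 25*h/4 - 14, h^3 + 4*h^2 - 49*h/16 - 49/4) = h + 7/4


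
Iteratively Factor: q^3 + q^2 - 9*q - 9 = (q + 1)*(q^2 - 9) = (q + 1)*(q + 3)*(q - 3)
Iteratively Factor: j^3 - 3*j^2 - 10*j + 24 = (j - 4)*(j^2 + j - 6) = (j - 4)*(j - 2)*(j + 3)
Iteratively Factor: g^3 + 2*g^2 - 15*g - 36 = (g + 3)*(g^2 - g - 12) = (g - 4)*(g + 3)*(g + 3)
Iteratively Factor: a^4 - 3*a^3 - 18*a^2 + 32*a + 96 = (a - 4)*(a^3 + a^2 - 14*a - 24) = (a - 4)*(a + 3)*(a^2 - 2*a - 8) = (a - 4)^2*(a + 3)*(a + 2)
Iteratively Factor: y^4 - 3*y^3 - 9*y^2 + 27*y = (y + 3)*(y^3 - 6*y^2 + 9*y) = (y - 3)*(y + 3)*(y^2 - 3*y) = (y - 3)^2*(y + 3)*(y)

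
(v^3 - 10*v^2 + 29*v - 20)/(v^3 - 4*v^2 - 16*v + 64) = (v^2 - 6*v + 5)/(v^2 - 16)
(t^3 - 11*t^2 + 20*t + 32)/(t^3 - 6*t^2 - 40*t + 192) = (t + 1)/(t + 6)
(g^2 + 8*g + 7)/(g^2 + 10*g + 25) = (g^2 + 8*g + 7)/(g^2 + 10*g + 25)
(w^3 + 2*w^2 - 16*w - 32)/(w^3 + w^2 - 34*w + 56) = (w^2 + 6*w + 8)/(w^2 + 5*w - 14)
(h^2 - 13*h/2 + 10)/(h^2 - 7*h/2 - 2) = (2*h - 5)/(2*h + 1)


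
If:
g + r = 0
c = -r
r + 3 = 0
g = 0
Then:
No Solution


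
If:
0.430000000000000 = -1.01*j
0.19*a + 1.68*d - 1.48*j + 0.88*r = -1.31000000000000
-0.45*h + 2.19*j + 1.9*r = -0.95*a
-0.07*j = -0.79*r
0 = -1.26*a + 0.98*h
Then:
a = 2.70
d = -1.44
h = 3.48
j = -0.43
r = -0.04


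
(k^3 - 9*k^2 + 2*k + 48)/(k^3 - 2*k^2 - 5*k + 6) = (k - 8)/(k - 1)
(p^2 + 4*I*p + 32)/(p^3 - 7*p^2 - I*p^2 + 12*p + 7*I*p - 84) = (p + 8*I)/(p^2 + p*(-7 + 3*I) - 21*I)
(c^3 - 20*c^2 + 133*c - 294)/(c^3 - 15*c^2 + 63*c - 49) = (c - 6)/(c - 1)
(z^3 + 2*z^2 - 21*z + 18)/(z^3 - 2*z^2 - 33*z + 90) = (z - 1)/(z - 5)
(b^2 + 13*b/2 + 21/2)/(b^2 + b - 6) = (b + 7/2)/(b - 2)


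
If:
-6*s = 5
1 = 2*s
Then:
No Solution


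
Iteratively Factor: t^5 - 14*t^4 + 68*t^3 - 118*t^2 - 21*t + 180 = (t - 5)*(t^4 - 9*t^3 + 23*t^2 - 3*t - 36) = (t - 5)*(t - 3)*(t^3 - 6*t^2 + 5*t + 12) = (t - 5)*(t - 3)^2*(t^2 - 3*t - 4) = (t - 5)*(t - 4)*(t - 3)^2*(t + 1)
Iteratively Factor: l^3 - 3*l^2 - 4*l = (l)*(l^2 - 3*l - 4) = l*(l + 1)*(l - 4)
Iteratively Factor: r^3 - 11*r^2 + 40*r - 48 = (r - 4)*(r^2 - 7*r + 12) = (r - 4)*(r - 3)*(r - 4)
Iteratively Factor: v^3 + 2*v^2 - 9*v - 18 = (v + 3)*(v^2 - v - 6) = (v - 3)*(v + 3)*(v + 2)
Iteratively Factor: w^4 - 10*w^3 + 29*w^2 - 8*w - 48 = (w - 4)*(w^3 - 6*w^2 + 5*w + 12) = (w - 4)*(w - 3)*(w^2 - 3*w - 4) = (w - 4)*(w - 3)*(w + 1)*(w - 4)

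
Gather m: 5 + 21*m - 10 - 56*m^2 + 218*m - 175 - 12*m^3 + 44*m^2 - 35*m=-12*m^3 - 12*m^2 + 204*m - 180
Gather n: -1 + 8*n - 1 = 8*n - 2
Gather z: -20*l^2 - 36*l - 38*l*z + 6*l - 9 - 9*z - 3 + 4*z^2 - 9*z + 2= -20*l^2 - 30*l + 4*z^2 + z*(-38*l - 18) - 10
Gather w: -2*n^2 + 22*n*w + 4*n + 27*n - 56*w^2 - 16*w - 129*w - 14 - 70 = -2*n^2 + 31*n - 56*w^2 + w*(22*n - 145) - 84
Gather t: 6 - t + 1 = 7 - t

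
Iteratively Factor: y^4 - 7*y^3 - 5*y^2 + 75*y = (y + 3)*(y^3 - 10*y^2 + 25*y) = y*(y + 3)*(y^2 - 10*y + 25) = y*(y - 5)*(y + 3)*(y - 5)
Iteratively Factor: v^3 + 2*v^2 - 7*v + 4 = (v - 1)*(v^2 + 3*v - 4) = (v - 1)^2*(v + 4)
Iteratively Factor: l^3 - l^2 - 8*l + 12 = (l - 2)*(l^2 + l - 6) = (l - 2)^2*(l + 3)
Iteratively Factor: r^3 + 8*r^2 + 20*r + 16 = (r + 4)*(r^2 + 4*r + 4) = (r + 2)*(r + 4)*(r + 2)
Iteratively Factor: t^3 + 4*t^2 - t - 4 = (t + 1)*(t^2 + 3*t - 4) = (t - 1)*(t + 1)*(t + 4)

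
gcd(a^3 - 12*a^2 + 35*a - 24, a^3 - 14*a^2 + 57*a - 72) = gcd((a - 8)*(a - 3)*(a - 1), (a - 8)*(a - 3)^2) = a^2 - 11*a + 24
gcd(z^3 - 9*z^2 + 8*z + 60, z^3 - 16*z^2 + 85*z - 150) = z^2 - 11*z + 30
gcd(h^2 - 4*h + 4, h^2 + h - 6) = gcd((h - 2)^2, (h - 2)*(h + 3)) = h - 2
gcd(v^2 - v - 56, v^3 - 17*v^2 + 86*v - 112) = v - 8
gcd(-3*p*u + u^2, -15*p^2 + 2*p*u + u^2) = 3*p - u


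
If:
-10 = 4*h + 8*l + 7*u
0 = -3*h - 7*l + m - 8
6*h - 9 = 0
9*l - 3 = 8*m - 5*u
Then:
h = 3/2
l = -89/41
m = -221/82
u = 8/41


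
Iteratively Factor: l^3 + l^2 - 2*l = (l - 1)*(l^2 + 2*l) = l*(l - 1)*(l + 2)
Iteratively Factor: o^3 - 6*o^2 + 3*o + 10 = (o + 1)*(o^2 - 7*o + 10) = (o - 2)*(o + 1)*(o - 5)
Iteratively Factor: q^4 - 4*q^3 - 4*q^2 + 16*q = (q - 2)*(q^3 - 2*q^2 - 8*q) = q*(q - 2)*(q^2 - 2*q - 8) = q*(q - 2)*(q + 2)*(q - 4)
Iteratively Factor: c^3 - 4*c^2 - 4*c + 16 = (c - 4)*(c^2 - 4) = (c - 4)*(c - 2)*(c + 2)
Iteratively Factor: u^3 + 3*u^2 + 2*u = (u + 2)*(u^2 + u) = u*(u + 2)*(u + 1)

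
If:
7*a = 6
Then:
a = 6/7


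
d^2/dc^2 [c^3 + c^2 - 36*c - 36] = 6*c + 2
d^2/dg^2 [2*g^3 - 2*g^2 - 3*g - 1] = 12*g - 4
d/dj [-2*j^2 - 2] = -4*j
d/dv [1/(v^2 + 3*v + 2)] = (-2*v - 3)/(v^2 + 3*v + 2)^2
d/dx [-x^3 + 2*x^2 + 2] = x*(4 - 3*x)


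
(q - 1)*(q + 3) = q^2 + 2*q - 3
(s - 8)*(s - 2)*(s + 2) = s^3 - 8*s^2 - 4*s + 32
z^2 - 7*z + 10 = (z - 5)*(z - 2)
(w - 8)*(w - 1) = w^2 - 9*w + 8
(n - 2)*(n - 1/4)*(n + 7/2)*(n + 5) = n^4 + 25*n^3/4 - 9*n^2/8 - 281*n/8 + 35/4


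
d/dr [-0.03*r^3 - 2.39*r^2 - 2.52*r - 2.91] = -0.09*r^2 - 4.78*r - 2.52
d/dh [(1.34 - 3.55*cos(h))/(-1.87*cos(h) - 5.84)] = -23.2378*sin(h)/(1.87*cos(h) + 5.84)^2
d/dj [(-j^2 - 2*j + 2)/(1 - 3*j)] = (3*j^2 - 2*j + 4)/(9*j^2 - 6*j + 1)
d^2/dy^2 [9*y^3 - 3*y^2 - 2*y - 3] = 54*y - 6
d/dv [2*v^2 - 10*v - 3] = 4*v - 10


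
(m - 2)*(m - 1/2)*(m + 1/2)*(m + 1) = m^4 - m^3 - 9*m^2/4 + m/4 + 1/2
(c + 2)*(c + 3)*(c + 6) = c^3 + 11*c^2 + 36*c + 36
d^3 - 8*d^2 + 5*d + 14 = (d - 7)*(d - 2)*(d + 1)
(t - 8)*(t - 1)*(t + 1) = t^3 - 8*t^2 - t + 8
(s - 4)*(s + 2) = s^2 - 2*s - 8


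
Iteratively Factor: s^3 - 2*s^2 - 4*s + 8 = (s - 2)*(s^2 - 4) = (s - 2)*(s + 2)*(s - 2)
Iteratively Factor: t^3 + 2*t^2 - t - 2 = (t + 1)*(t^2 + t - 2) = (t - 1)*(t + 1)*(t + 2)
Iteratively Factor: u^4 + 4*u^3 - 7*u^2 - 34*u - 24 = (u - 3)*(u^3 + 7*u^2 + 14*u + 8) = (u - 3)*(u + 4)*(u^2 + 3*u + 2) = (u - 3)*(u + 2)*(u + 4)*(u + 1)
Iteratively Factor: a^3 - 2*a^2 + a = (a)*(a^2 - 2*a + 1) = a*(a - 1)*(a - 1)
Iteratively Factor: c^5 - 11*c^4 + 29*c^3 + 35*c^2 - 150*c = (c - 5)*(c^4 - 6*c^3 - c^2 + 30*c) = (c - 5)*(c + 2)*(c^3 - 8*c^2 + 15*c) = (c - 5)^2*(c + 2)*(c^2 - 3*c) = c*(c - 5)^2*(c + 2)*(c - 3)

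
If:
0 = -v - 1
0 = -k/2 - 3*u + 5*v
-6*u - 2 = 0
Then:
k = -8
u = -1/3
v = -1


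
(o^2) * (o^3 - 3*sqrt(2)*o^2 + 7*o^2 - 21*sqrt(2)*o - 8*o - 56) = o^5 - 3*sqrt(2)*o^4 + 7*o^4 - 21*sqrt(2)*o^3 - 8*o^3 - 56*o^2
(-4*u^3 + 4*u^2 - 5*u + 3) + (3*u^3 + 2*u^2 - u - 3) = -u^3 + 6*u^2 - 6*u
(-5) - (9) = -14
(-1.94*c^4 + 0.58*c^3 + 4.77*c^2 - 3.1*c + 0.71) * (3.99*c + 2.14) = -7.7406*c^5 - 1.8374*c^4 + 20.2735*c^3 - 2.1612*c^2 - 3.8011*c + 1.5194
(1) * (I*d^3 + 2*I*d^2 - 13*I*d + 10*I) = I*d^3 + 2*I*d^2 - 13*I*d + 10*I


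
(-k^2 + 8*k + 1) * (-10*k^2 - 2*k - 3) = 10*k^4 - 78*k^3 - 23*k^2 - 26*k - 3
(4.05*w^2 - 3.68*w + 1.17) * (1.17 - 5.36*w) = -21.708*w^3 + 24.4633*w^2 - 10.5768*w + 1.3689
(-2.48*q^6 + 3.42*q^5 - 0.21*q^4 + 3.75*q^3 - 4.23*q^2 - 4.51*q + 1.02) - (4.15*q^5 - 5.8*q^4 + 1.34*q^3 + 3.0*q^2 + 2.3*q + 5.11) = -2.48*q^6 - 0.73*q^5 + 5.59*q^4 + 2.41*q^3 - 7.23*q^2 - 6.81*q - 4.09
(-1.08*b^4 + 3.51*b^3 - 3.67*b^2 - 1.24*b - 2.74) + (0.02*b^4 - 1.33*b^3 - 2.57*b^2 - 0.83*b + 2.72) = -1.06*b^4 + 2.18*b^3 - 6.24*b^2 - 2.07*b - 0.02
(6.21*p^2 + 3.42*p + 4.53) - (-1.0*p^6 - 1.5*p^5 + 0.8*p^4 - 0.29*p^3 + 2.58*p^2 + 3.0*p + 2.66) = 1.0*p^6 + 1.5*p^5 - 0.8*p^4 + 0.29*p^3 + 3.63*p^2 + 0.42*p + 1.87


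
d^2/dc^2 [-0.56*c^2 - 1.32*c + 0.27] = -1.12000000000000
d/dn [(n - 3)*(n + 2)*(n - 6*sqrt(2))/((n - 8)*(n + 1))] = (n^4 - 14*n^3 - 11*n^2 + 36*sqrt(2)*n^2 + 16*n + 24*sqrt(2)*n + 48 + 204*sqrt(2))/(n^4 - 14*n^3 + 33*n^2 + 112*n + 64)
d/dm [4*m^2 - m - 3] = 8*m - 1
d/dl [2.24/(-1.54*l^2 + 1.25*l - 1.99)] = (6.8992*l - 2.8)/(1.54*l^2 - 1.25*l + 1.99)^2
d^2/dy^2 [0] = 0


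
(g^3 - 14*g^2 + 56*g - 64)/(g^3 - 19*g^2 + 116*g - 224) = (g - 2)/(g - 7)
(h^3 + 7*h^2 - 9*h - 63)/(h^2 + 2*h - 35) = (h^2 - 9)/(h - 5)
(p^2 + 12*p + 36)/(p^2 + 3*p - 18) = (p + 6)/(p - 3)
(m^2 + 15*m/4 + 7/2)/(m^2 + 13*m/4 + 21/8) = 2*(m + 2)/(2*m + 3)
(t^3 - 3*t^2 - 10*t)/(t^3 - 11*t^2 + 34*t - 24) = t*(t^2 - 3*t - 10)/(t^3 - 11*t^2 + 34*t - 24)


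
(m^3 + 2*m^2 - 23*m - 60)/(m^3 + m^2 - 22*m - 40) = (m + 3)/(m + 2)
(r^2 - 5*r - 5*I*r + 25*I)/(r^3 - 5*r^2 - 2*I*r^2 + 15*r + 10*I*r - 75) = 1/(r + 3*I)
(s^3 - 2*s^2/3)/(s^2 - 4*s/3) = s*(3*s - 2)/(3*s - 4)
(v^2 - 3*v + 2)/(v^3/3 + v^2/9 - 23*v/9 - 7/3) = 9*(v^2 - 3*v + 2)/(3*v^3 + v^2 - 23*v - 21)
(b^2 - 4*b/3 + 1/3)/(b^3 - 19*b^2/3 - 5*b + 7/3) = (b - 1)/(b^2 - 6*b - 7)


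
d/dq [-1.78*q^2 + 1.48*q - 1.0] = 1.48 - 3.56*q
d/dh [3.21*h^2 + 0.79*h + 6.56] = 6.42*h + 0.79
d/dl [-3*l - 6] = -3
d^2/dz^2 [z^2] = 2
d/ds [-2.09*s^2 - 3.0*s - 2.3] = -4.18*s - 3.0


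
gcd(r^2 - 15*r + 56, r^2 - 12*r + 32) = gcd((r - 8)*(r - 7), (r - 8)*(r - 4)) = r - 8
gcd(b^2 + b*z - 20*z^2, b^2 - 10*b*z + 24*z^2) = -b + 4*z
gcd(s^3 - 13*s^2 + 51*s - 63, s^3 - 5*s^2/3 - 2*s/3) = 1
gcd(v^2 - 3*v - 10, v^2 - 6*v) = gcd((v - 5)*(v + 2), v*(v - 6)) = 1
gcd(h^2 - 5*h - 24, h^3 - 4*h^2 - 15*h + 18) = h + 3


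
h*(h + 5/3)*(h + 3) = h^3 + 14*h^2/3 + 5*h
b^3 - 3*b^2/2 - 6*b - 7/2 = (b - 7/2)*(b + 1)^2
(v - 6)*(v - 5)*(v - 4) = v^3 - 15*v^2 + 74*v - 120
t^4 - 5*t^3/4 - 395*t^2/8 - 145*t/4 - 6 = (t - 8)*(t + 1/4)*(t + 1/2)*(t + 6)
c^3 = c^3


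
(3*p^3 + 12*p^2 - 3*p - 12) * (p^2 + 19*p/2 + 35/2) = 3*p^5 + 81*p^4/2 + 327*p^3/2 + 339*p^2/2 - 333*p/2 - 210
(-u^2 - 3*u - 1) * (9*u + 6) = -9*u^3 - 33*u^2 - 27*u - 6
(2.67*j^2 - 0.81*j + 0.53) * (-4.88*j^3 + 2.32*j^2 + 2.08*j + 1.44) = -13.0296*j^5 + 10.1472*j^4 + 1.088*j^3 + 3.3896*j^2 - 0.0640000000000001*j + 0.7632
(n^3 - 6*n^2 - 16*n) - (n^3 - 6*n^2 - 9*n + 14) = -7*n - 14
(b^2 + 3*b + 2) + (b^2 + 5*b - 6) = 2*b^2 + 8*b - 4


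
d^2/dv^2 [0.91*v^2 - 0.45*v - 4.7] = 1.82000000000000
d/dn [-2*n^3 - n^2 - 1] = 2*n*(-3*n - 1)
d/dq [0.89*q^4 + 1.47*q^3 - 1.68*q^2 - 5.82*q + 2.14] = 3.56*q^3 + 4.41*q^2 - 3.36*q - 5.82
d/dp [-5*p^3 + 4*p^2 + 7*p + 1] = -15*p^2 + 8*p + 7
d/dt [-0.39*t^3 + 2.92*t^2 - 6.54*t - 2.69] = -1.17*t^2 + 5.84*t - 6.54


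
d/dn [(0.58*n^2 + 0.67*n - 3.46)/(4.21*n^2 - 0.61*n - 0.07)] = (-3.1745*n^2 + 29.052*n - 2.1575)/(17.7241*n^4 - 5.1362*n^3 - 0.2173*n^2 + 0.0854*n + 0.0049)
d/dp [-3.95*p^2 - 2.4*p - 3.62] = -7.9*p - 2.4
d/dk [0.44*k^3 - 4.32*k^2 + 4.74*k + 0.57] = 1.32*k^2 - 8.64*k + 4.74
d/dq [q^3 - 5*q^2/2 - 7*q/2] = 3*q^2 - 5*q - 7/2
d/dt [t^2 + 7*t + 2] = 2*t + 7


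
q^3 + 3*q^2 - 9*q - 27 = (q - 3)*(q + 3)^2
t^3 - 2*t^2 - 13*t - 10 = (t - 5)*(t + 1)*(t + 2)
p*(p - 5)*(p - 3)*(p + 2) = p^4 - 6*p^3 - p^2 + 30*p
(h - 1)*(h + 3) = h^2 + 2*h - 3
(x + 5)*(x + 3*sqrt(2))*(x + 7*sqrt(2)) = x^3 + 5*x^2 + 10*sqrt(2)*x^2 + 42*x + 50*sqrt(2)*x + 210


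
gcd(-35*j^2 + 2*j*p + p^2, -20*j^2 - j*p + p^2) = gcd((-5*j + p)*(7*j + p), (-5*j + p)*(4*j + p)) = -5*j + p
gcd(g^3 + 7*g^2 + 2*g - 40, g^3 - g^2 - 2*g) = g - 2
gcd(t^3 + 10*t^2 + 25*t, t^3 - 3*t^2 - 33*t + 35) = t + 5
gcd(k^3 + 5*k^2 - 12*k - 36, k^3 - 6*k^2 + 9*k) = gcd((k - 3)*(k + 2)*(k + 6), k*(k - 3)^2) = k - 3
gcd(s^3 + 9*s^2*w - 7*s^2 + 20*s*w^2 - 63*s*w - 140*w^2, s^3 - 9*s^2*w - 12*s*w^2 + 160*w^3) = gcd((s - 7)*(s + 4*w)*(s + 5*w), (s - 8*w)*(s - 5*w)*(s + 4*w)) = s + 4*w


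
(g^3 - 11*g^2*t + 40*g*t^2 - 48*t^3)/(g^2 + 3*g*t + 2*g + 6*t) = (g^3 - 11*g^2*t + 40*g*t^2 - 48*t^3)/(g^2 + 3*g*t + 2*g + 6*t)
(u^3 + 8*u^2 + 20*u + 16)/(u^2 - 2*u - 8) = (u^2 + 6*u + 8)/(u - 4)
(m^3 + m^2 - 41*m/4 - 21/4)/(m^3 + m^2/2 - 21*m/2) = (m + 1/2)/m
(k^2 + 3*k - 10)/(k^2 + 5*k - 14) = (k + 5)/(k + 7)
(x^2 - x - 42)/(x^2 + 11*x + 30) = (x - 7)/(x + 5)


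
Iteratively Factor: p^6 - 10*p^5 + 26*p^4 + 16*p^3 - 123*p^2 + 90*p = (p - 3)*(p^5 - 7*p^4 + 5*p^3 + 31*p^2 - 30*p) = (p - 3)^2*(p^4 - 4*p^3 - 7*p^2 + 10*p) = p*(p - 3)^2*(p^3 - 4*p^2 - 7*p + 10) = p*(p - 3)^2*(p - 1)*(p^2 - 3*p - 10) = p*(p - 3)^2*(p - 1)*(p + 2)*(p - 5)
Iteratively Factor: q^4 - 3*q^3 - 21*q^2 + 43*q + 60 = (q + 4)*(q^3 - 7*q^2 + 7*q + 15) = (q + 1)*(q + 4)*(q^2 - 8*q + 15) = (q - 5)*(q + 1)*(q + 4)*(q - 3)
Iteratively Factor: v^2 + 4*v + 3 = (v + 3)*(v + 1)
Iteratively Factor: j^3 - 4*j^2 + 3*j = (j - 3)*(j^2 - j) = (j - 3)*(j - 1)*(j)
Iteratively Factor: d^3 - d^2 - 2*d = (d - 2)*(d^2 + d) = (d - 2)*(d + 1)*(d)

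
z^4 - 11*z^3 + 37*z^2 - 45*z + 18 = (z - 6)*(z - 3)*(z - 1)^2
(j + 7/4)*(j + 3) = j^2 + 19*j/4 + 21/4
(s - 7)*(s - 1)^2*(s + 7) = s^4 - 2*s^3 - 48*s^2 + 98*s - 49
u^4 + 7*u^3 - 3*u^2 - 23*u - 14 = (u - 2)*(u + 1)^2*(u + 7)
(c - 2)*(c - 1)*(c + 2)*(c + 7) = c^4 + 6*c^3 - 11*c^2 - 24*c + 28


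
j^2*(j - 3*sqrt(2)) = j^3 - 3*sqrt(2)*j^2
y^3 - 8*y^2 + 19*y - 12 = (y - 4)*(y - 3)*(y - 1)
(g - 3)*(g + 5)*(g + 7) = g^3 + 9*g^2 - g - 105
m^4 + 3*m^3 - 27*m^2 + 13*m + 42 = (m - 3)*(m - 2)*(m + 1)*(m + 7)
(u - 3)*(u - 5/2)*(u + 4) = u^3 - 3*u^2/2 - 29*u/2 + 30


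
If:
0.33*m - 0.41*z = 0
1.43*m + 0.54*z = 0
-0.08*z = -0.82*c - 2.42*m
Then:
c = 0.00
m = 0.00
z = 0.00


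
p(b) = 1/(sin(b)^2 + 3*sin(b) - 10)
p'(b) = (-2*sin(b)*cos(b) - 3*cos(b))/(sin(b)^2 + 3*sin(b) - 10)^2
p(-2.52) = -0.09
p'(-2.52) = 0.01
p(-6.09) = -0.11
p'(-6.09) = -0.04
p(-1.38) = -0.08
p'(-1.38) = -0.00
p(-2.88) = -0.09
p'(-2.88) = 0.02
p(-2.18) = -0.08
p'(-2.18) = 0.01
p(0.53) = -0.12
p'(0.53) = -0.05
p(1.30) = -0.16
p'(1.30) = -0.03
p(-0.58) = -0.09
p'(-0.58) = -0.01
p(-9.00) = -0.09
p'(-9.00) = 0.02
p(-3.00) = -0.10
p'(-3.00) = 0.02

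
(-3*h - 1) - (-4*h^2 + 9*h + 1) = 4*h^2 - 12*h - 2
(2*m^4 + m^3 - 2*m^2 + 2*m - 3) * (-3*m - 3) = -6*m^5 - 9*m^4 + 3*m^3 + 3*m + 9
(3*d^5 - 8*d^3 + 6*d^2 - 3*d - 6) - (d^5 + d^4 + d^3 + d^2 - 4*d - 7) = 2*d^5 - d^4 - 9*d^3 + 5*d^2 + d + 1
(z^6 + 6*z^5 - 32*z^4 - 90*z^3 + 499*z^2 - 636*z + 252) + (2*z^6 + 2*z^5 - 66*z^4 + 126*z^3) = 3*z^6 + 8*z^5 - 98*z^4 + 36*z^3 + 499*z^2 - 636*z + 252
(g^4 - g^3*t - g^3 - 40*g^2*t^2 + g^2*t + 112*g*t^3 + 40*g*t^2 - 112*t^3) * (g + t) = g^5 - g^4 - 41*g^3*t^2 + 72*g^2*t^3 + 41*g^2*t^2 + 112*g*t^4 - 72*g*t^3 - 112*t^4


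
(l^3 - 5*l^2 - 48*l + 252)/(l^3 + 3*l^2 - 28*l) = (l^2 - 12*l + 36)/(l*(l - 4))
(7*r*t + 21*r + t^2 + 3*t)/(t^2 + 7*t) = (7*r*t + 21*r + t^2 + 3*t)/(t*(t + 7))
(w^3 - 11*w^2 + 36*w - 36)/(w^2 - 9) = (w^2 - 8*w + 12)/(w + 3)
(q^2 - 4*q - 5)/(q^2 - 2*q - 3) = (q - 5)/(q - 3)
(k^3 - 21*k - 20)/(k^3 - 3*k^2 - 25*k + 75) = (k^2 + 5*k + 4)/(k^2 + 2*k - 15)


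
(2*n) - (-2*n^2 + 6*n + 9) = 2*n^2 - 4*n - 9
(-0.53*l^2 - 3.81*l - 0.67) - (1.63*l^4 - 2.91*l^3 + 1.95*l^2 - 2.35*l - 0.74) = -1.63*l^4 + 2.91*l^3 - 2.48*l^2 - 1.46*l + 0.07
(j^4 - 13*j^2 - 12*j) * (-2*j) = -2*j^5 + 26*j^3 + 24*j^2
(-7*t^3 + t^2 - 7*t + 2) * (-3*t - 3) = 21*t^4 + 18*t^3 + 18*t^2 + 15*t - 6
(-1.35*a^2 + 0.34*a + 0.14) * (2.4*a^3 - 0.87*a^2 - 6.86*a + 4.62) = -3.24*a^5 + 1.9905*a^4 + 9.3012*a^3 - 8.6912*a^2 + 0.6104*a + 0.6468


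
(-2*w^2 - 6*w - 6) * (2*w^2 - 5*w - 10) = -4*w^4 - 2*w^3 + 38*w^2 + 90*w + 60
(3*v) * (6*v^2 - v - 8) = 18*v^3 - 3*v^2 - 24*v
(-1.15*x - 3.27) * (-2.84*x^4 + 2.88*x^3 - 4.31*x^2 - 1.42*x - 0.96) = 3.266*x^5 + 5.9748*x^4 - 4.4611*x^3 + 15.7267*x^2 + 5.7474*x + 3.1392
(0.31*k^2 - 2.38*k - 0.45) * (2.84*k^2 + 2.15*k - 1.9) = 0.8804*k^4 - 6.0927*k^3 - 6.984*k^2 + 3.5545*k + 0.855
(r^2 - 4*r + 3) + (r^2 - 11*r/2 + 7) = 2*r^2 - 19*r/2 + 10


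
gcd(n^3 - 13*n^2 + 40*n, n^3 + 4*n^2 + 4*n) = n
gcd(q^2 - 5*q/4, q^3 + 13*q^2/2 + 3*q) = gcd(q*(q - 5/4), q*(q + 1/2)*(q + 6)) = q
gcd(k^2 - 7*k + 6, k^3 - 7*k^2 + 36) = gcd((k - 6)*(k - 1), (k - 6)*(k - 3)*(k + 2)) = k - 6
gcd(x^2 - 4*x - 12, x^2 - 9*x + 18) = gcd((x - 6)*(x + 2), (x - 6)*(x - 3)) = x - 6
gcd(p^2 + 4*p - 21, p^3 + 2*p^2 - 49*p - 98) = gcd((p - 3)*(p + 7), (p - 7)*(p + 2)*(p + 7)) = p + 7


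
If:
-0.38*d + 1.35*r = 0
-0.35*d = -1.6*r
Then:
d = 0.00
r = 0.00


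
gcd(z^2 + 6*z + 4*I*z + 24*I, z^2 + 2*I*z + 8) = z + 4*I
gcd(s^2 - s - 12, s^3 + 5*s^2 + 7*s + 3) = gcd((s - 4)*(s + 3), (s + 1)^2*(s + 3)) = s + 3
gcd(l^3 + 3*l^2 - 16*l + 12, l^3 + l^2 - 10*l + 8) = l^2 - 3*l + 2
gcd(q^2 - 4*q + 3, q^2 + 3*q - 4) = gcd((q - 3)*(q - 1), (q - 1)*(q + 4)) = q - 1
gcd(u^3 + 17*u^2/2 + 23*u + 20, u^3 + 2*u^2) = u + 2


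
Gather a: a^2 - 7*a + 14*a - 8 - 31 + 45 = a^2 + 7*a + 6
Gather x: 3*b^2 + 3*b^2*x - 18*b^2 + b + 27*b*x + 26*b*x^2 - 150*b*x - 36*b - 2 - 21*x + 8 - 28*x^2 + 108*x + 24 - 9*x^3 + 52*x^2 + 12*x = -15*b^2 - 35*b - 9*x^3 + x^2*(26*b + 24) + x*(3*b^2 - 123*b + 99) + 30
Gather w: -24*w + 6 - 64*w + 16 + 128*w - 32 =40*w - 10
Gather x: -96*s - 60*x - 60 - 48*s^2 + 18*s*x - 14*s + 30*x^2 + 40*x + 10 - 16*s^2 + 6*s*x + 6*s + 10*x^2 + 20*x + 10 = -64*s^2 + 24*s*x - 104*s + 40*x^2 - 40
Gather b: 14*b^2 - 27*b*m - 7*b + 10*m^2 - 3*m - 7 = 14*b^2 + b*(-27*m - 7) + 10*m^2 - 3*m - 7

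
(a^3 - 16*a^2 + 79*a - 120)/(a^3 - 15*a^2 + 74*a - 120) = (a^2 - 11*a + 24)/(a^2 - 10*a + 24)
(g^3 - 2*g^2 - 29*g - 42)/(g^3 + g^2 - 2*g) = (g^2 - 4*g - 21)/(g*(g - 1))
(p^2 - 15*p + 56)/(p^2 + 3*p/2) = 2*(p^2 - 15*p + 56)/(p*(2*p + 3))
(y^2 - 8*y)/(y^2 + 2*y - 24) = y*(y - 8)/(y^2 + 2*y - 24)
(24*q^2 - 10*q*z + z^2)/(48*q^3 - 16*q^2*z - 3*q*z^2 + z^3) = (-6*q + z)/(-12*q^2 + q*z + z^2)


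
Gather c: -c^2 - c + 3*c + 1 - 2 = -c^2 + 2*c - 1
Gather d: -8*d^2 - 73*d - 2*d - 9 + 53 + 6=-8*d^2 - 75*d + 50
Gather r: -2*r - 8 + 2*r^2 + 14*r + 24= 2*r^2 + 12*r + 16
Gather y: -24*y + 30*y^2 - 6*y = 30*y^2 - 30*y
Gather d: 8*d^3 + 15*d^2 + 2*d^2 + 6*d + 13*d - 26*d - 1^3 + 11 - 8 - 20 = 8*d^3 + 17*d^2 - 7*d - 18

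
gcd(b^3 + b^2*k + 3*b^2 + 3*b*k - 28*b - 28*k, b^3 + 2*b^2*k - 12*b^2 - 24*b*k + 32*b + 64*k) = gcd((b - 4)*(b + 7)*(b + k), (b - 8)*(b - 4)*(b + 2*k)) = b - 4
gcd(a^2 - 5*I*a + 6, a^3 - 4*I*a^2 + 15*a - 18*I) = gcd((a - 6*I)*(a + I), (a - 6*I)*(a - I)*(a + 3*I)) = a - 6*I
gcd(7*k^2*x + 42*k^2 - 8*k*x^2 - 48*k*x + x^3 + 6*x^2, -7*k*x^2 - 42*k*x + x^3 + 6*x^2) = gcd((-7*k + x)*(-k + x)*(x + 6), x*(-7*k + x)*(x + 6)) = -7*k*x - 42*k + x^2 + 6*x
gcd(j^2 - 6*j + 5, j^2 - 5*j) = j - 5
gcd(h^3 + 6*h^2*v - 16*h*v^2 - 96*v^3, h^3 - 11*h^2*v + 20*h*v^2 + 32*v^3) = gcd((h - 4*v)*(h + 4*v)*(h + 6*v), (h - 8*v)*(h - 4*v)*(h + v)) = -h + 4*v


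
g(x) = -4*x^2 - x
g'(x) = -8*x - 1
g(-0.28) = -0.03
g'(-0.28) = 1.24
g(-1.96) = -13.41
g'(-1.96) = 14.68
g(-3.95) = -58.46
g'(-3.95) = 30.60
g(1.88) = -16.02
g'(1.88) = -16.04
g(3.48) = -51.92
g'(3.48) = -28.84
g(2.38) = -25.04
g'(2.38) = -20.04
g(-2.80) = -28.56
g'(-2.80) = 21.40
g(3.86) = -63.46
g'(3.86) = -31.88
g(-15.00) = -885.00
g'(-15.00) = 119.00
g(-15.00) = -885.00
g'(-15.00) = 119.00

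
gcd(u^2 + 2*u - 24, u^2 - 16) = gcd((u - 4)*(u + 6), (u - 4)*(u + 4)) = u - 4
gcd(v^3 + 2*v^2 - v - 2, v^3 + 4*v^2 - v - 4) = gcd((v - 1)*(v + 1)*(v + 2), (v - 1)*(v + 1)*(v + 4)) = v^2 - 1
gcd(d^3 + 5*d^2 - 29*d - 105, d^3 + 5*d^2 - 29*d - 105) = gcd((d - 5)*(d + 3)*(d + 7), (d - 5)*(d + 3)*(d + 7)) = d^3 + 5*d^2 - 29*d - 105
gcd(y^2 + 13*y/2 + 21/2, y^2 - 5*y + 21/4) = 1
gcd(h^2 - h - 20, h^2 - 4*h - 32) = h + 4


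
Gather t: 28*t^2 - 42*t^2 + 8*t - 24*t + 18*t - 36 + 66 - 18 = -14*t^2 + 2*t + 12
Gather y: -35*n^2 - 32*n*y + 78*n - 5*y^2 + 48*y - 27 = -35*n^2 + 78*n - 5*y^2 + y*(48 - 32*n) - 27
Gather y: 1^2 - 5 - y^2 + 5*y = -y^2 + 5*y - 4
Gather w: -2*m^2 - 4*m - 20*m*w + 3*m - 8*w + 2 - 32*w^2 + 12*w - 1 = -2*m^2 - m - 32*w^2 + w*(4 - 20*m) + 1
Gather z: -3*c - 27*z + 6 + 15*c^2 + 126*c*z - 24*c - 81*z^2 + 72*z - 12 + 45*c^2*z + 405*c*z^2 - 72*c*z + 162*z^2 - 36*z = 15*c^2 - 27*c + z^2*(405*c + 81) + z*(45*c^2 + 54*c + 9) - 6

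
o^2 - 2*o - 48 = (o - 8)*(o + 6)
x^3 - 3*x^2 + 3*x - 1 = (x - 1)^3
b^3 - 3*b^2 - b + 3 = (b - 3)*(b - 1)*(b + 1)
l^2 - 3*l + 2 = (l - 2)*(l - 1)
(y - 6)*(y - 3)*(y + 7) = y^3 - 2*y^2 - 45*y + 126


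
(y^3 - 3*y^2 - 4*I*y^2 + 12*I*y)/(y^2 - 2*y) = (y^2 - 3*y - 4*I*y + 12*I)/(y - 2)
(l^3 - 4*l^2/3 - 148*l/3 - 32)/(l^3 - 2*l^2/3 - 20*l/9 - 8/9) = 3*(l^2 - 2*l - 48)/(3*l^2 - 4*l - 4)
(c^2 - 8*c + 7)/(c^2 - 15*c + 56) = (c - 1)/(c - 8)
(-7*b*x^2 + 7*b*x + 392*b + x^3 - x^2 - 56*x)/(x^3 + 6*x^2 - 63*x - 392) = (-7*b + x)/(x + 7)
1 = 1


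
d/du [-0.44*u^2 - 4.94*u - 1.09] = -0.88*u - 4.94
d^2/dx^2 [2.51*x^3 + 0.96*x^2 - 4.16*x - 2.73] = 15.06*x + 1.92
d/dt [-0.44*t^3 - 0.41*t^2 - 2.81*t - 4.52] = -1.32*t^2 - 0.82*t - 2.81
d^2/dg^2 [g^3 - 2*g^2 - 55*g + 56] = 6*g - 4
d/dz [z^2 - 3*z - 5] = 2*z - 3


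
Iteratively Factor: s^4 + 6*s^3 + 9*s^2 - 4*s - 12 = (s + 2)*(s^3 + 4*s^2 + s - 6) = (s + 2)^2*(s^2 + 2*s - 3) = (s + 2)^2*(s + 3)*(s - 1)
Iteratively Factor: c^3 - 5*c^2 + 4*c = (c)*(c^2 - 5*c + 4) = c*(c - 4)*(c - 1)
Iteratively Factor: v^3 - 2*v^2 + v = (v)*(v^2 - 2*v + 1) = v*(v - 1)*(v - 1)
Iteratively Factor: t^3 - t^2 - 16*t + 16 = (t - 4)*(t^2 + 3*t - 4) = (t - 4)*(t + 4)*(t - 1)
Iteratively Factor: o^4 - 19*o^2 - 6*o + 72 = (o - 2)*(o^3 + 2*o^2 - 15*o - 36) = (o - 4)*(o - 2)*(o^2 + 6*o + 9) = (o - 4)*(o - 2)*(o + 3)*(o + 3)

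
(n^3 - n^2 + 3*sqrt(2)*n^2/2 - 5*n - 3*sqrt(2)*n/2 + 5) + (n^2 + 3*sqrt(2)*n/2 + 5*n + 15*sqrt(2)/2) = n^3 + 3*sqrt(2)*n^2/2 + 5 + 15*sqrt(2)/2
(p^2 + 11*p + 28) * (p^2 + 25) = p^4 + 11*p^3 + 53*p^2 + 275*p + 700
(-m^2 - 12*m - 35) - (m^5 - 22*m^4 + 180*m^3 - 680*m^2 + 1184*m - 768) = -m^5 + 22*m^4 - 180*m^3 + 679*m^2 - 1196*m + 733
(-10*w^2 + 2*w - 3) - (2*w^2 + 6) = -12*w^2 + 2*w - 9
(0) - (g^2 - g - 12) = -g^2 + g + 12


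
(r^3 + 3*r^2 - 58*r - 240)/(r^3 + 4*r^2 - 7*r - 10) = (r^2 - 2*r - 48)/(r^2 - r - 2)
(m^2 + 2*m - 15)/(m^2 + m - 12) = (m + 5)/(m + 4)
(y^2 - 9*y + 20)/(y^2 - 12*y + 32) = (y - 5)/(y - 8)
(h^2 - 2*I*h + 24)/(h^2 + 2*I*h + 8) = (h - 6*I)/(h - 2*I)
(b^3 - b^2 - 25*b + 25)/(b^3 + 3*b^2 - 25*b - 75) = (b - 1)/(b + 3)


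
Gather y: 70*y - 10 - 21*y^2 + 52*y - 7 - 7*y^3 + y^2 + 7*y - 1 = -7*y^3 - 20*y^2 + 129*y - 18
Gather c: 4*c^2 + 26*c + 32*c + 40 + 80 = 4*c^2 + 58*c + 120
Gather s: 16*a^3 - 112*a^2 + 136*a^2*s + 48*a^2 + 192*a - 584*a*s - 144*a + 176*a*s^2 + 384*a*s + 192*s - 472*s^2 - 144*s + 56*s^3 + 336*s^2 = 16*a^3 - 64*a^2 + 48*a + 56*s^3 + s^2*(176*a - 136) + s*(136*a^2 - 200*a + 48)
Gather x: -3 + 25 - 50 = -28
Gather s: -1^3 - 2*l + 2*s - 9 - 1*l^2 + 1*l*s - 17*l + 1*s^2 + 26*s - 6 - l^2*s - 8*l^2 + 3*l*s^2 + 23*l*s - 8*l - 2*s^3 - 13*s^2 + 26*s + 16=-9*l^2 - 27*l - 2*s^3 + s^2*(3*l - 12) + s*(-l^2 + 24*l + 54)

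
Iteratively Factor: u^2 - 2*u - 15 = (u + 3)*(u - 5)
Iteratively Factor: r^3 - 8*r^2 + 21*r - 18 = (r - 3)*(r^2 - 5*r + 6) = (r - 3)^2*(r - 2)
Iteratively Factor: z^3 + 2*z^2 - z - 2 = (z + 2)*(z^2 - 1) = (z + 1)*(z + 2)*(z - 1)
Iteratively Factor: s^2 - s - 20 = (s - 5)*(s + 4)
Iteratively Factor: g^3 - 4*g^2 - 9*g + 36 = (g + 3)*(g^2 - 7*g + 12) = (g - 3)*(g + 3)*(g - 4)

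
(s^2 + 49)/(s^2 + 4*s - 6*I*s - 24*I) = (s^2 + 49)/(s^2 + s*(4 - 6*I) - 24*I)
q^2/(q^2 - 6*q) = q/(q - 6)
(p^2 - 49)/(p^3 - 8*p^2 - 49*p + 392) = 1/(p - 8)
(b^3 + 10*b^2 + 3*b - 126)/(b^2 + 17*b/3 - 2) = 3*(b^2 + 4*b - 21)/(3*b - 1)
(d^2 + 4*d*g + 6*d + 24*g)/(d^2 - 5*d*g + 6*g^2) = (d^2 + 4*d*g + 6*d + 24*g)/(d^2 - 5*d*g + 6*g^2)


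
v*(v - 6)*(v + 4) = v^3 - 2*v^2 - 24*v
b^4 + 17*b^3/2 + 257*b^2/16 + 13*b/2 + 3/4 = (b + 1/4)^2*(b + 2)*(b + 6)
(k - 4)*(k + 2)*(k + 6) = k^3 + 4*k^2 - 20*k - 48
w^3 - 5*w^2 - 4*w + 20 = (w - 5)*(w - 2)*(w + 2)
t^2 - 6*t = t*(t - 6)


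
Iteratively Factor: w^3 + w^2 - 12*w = (w)*(w^2 + w - 12) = w*(w - 3)*(w + 4)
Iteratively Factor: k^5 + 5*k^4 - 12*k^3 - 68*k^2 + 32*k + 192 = (k + 2)*(k^4 + 3*k^3 - 18*k^2 - 32*k + 96) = (k - 2)*(k + 2)*(k^3 + 5*k^2 - 8*k - 48) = (k - 3)*(k - 2)*(k + 2)*(k^2 + 8*k + 16) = (k - 3)*(k - 2)*(k + 2)*(k + 4)*(k + 4)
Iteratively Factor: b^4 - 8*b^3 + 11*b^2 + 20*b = (b + 1)*(b^3 - 9*b^2 + 20*b) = b*(b + 1)*(b^2 - 9*b + 20) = b*(b - 5)*(b + 1)*(b - 4)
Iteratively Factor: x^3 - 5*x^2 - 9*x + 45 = (x - 5)*(x^2 - 9) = (x - 5)*(x + 3)*(x - 3)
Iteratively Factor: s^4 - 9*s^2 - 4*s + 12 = (s + 2)*(s^3 - 2*s^2 - 5*s + 6) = (s - 3)*(s + 2)*(s^2 + s - 2) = (s - 3)*(s + 2)^2*(s - 1)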